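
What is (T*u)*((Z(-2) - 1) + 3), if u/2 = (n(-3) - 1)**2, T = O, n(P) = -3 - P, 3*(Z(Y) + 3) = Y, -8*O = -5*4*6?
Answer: -50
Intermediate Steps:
O = 15 (O = -(-5*4)*6/8 = -(-5)*6/2 = -1/8*(-120) = 15)
Z(Y) = -3 + Y/3
T = 15
u = 2 (u = 2*((-3 - 1*(-3)) - 1)**2 = 2*((-3 + 3) - 1)**2 = 2*(0 - 1)**2 = 2*(-1)**2 = 2*1 = 2)
(T*u)*((Z(-2) - 1) + 3) = (15*2)*(((-3 + (1/3)*(-2)) - 1) + 3) = 30*(((-3 - 2/3) - 1) + 3) = 30*((-11/3 - 1) + 3) = 30*(-14/3 + 3) = 30*(-5/3) = -50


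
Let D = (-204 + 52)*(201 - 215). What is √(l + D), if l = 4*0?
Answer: 4*√133 ≈ 46.130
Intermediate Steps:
D = 2128 (D = -152*(-14) = 2128)
l = 0
√(l + D) = √(0 + 2128) = √2128 = 4*√133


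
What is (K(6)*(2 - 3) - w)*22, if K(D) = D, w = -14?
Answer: 176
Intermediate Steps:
(K(6)*(2 - 3) - w)*22 = (6*(2 - 3) - 1*(-14))*22 = (6*(-1) + 14)*22 = (-6 + 14)*22 = 8*22 = 176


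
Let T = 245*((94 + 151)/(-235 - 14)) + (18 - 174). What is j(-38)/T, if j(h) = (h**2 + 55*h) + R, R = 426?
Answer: 54780/98869 ≈ 0.55407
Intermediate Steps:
j(h) = 426 + h**2 + 55*h (j(h) = (h**2 + 55*h) + 426 = 426 + h**2 + 55*h)
T = -98869/249 (T = 245*(245/(-249)) - 156 = 245*(245*(-1/249)) - 156 = 245*(-245/249) - 156 = -60025/249 - 156 = -98869/249 ≈ -397.06)
j(-38)/T = (426 + (-38)**2 + 55*(-38))/(-98869/249) = (426 + 1444 - 2090)*(-249/98869) = -220*(-249/98869) = 54780/98869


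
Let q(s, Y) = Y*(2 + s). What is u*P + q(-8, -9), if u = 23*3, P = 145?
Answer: 10059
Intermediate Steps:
u = 69
u*P + q(-8, -9) = 69*145 - 9*(2 - 8) = 10005 - 9*(-6) = 10005 + 54 = 10059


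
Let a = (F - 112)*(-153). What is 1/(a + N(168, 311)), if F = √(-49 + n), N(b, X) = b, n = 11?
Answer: 2884/50052993 + 17*I*√38/33368662 ≈ 5.7619e-5 + 3.1405e-6*I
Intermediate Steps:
F = I*√38 (F = √(-49 + 11) = √(-38) = I*√38 ≈ 6.1644*I)
a = 17136 - 153*I*√38 (a = (I*√38 - 112)*(-153) = (-112 + I*√38)*(-153) = 17136 - 153*I*√38 ≈ 17136.0 - 943.16*I)
1/(a + N(168, 311)) = 1/((17136 - 153*I*√38) + 168) = 1/(17304 - 153*I*√38)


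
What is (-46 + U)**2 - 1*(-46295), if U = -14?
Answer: 49895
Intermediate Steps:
(-46 + U)**2 - 1*(-46295) = (-46 - 14)**2 - 1*(-46295) = (-60)**2 + 46295 = 3600 + 46295 = 49895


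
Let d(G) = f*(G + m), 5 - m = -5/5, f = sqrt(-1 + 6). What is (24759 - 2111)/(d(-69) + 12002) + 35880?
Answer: 5168002166216/144028159 + 1426824*sqrt(5)/144028159 ≈ 35882.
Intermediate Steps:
f = sqrt(5) ≈ 2.2361
m = 6 (m = 5 - (-5)/5 = 5 - 1*(-1) = 5 + 1 = 6)
d(G) = sqrt(5)*(6 + G) (d(G) = sqrt(5)*(G + 6) = sqrt(5)*(6 + G))
(24759 - 2111)/(d(-69) + 12002) + 35880 = (24759 - 2111)/(sqrt(5)*(6 - 69) + 12002) + 35880 = 22648/(sqrt(5)*(-63) + 12002) + 35880 = 22648/(-63*sqrt(5) + 12002) + 35880 = 22648/(12002 - 63*sqrt(5)) + 35880 = 35880 + 22648/(12002 - 63*sqrt(5))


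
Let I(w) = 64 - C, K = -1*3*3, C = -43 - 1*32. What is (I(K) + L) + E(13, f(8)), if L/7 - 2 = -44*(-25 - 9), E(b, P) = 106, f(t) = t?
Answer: 10731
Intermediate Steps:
C = -75 (C = -43 - 32 = -75)
K = -9 (K = -3*3 = -9)
I(w) = 139 (I(w) = 64 - 1*(-75) = 64 + 75 = 139)
L = 10486 (L = 14 + 7*(-44*(-25 - 9)) = 14 + 7*(-44*(-34)) = 14 + 7*1496 = 14 + 10472 = 10486)
(I(K) + L) + E(13, f(8)) = (139 + 10486) + 106 = 10625 + 106 = 10731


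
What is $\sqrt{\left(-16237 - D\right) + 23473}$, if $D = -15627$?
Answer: $\sqrt{22863} \approx 151.21$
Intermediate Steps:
$\sqrt{\left(-16237 - D\right) + 23473} = \sqrt{\left(-16237 - -15627\right) + 23473} = \sqrt{\left(-16237 + 15627\right) + 23473} = \sqrt{-610 + 23473} = \sqrt{22863}$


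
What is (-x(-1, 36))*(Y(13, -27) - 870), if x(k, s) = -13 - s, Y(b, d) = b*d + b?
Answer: -59192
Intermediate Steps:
Y(b, d) = b + b*d
(-x(-1, 36))*(Y(13, -27) - 870) = (-(-13 - 1*36))*(13*(1 - 27) - 870) = (-(-13 - 36))*(13*(-26) - 870) = (-1*(-49))*(-338 - 870) = 49*(-1208) = -59192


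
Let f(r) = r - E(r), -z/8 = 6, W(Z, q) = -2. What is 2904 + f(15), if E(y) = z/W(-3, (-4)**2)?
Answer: 2895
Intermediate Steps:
z = -48 (z = -8*6 = -48)
E(y) = 24 (E(y) = -48/(-2) = -48*(-1/2) = 24)
f(r) = -24 + r (f(r) = r - 1*24 = r - 24 = -24 + r)
2904 + f(15) = 2904 + (-24 + 15) = 2904 - 9 = 2895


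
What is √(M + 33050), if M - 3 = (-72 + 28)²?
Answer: √34989 ≈ 187.05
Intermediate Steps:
M = 1939 (M = 3 + (-72 + 28)² = 3 + (-44)² = 3 + 1936 = 1939)
√(M + 33050) = √(1939 + 33050) = √34989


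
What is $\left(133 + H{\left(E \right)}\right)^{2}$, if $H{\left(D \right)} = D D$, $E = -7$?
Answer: $33124$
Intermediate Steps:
$H{\left(D \right)} = D^{2}$
$\left(133 + H{\left(E \right)}\right)^{2} = \left(133 + \left(-7\right)^{2}\right)^{2} = \left(133 + 49\right)^{2} = 182^{2} = 33124$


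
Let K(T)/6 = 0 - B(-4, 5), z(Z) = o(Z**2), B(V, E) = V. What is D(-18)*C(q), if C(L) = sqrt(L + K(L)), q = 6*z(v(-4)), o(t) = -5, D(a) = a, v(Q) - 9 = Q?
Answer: -18*I*sqrt(6) ≈ -44.091*I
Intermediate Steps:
v(Q) = 9 + Q
z(Z) = -5
K(T) = 24 (K(T) = 6*(0 - 1*(-4)) = 6*(0 + 4) = 6*4 = 24)
q = -30 (q = 6*(-5) = -30)
C(L) = sqrt(24 + L) (C(L) = sqrt(L + 24) = sqrt(24 + L))
D(-18)*C(q) = -18*sqrt(24 - 30) = -18*I*sqrt(6)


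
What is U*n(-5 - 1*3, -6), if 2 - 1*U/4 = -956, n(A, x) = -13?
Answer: -49816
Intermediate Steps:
U = 3832 (U = 8 - 4*(-956) = 8 + 3824 = 3832)
U*n(-5 - 1*3, -6) = 3832*(-13) = -49816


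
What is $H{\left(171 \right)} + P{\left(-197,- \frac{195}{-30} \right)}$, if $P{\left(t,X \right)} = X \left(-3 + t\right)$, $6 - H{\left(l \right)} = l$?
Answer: $-1465$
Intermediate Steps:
$H{\left(l \right)} = 6 - l$
$H{\left(171 \right)} + P{\left(-197,- \frac{195}{-30} \right)} = \left(6 - 171\right) + - \frac{195}{-30} \left(-3 - 197\right) = \left(6 - 171\right) + \left(-195\right) \left(- \frac{1}{30}\right) \left(-200\right) = -165 + \frac{13}{2} \left(-200\right) = -165 - 1300 = -1465$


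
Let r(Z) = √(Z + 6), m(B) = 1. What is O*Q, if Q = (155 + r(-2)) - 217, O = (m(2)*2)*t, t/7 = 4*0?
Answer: 0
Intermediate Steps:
t = 0 (t = 7*(4*0) = 7*0 = 0)
r(Z) = √(6 + Z)
O = 0 (O = (1*2)*0 = 2*0 = 0)
Q = -60 (Q = (155 + √(6 - 2)) - 217 = (155 + √4) - 217 = (155 + 2) - 217 = 157 - 217 = -60)
O*Q = 0*(-60) = 0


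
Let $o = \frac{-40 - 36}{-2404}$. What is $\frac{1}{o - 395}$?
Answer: $- \frac{601}{237376} \approx -0.0025318$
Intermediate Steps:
$o = \frac{19}{601}$ ($o = \left(-40 - 36\right) \left(- \frac{1}{2404}\right) = \left(-76\right) \left(- \frac{1}{2404}\right) = \frac{19}{601} \approx 0.031614$)
$\frac{1}{o - 395} = \frac{1}{\frac{19}{601} - 395} = \frac{1}{- \frac{237376}{601}} = - \frac{601}{237376}$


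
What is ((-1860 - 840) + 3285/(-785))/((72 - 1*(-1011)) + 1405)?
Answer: -424557/390616 ≈ -1.0869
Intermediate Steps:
((-1860 - 840) + 3285/(-785))/((72 - 1*(-1011)) + 1405) = (-2700 + 3285*(-1/785))/((72 + 1011) + 1405) = (-2700 - 657/157)/(1083 + 1405) = -424557/157/2488 = -424557/157*1/2488 = -424557/390616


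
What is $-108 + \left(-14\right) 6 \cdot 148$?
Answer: $-12540$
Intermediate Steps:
$-108 + \left(-14\right) 6 \cdot 148 = -108 - 12432 = -12540$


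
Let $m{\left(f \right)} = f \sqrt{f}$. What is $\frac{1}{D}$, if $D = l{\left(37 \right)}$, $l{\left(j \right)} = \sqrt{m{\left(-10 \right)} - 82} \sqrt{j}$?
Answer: $\frac{\sqrt{74}}{74 \sqrt{-41 - 5 i \sqrt{10}}} \approx 0.0032091 + 0.01724 i$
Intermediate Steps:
$m{\left(f \right)} = f^{\frac{3}{2}}$
$l{\left(j \right)} = \sqrt{j} \sqrt{-82 - 10 i \sqrt{10}}$ ($l{\left(j \right)} = \sqrt{\left(-10\right)^{\frac{3}{2}} - 82} \sqrt{j} = \sqrt{- 10 i \sqrt{10} - 82} \sqrt{j} = \sqrt{-82 - 10 i \sqrt{10}} \sqrt{j} = \sqrt{j} \sqrt{-82 - 10 i \sqrt{10}}$)
$D = \sqrt{74} \sqrt{-41 - 5 i \sqrt{10}}$ ($D = \sqrt{2} \sqrt{37} \sqrt{-41 - 5 i \sqrt{10}} = \sqrt{74} \sqrt{-41 - 5 i \sqrt{10}} \approx 10.435 - 56.062 i$)
$\frac{1}{D} = \frac{1}{\sqrt{-3034 - 370 i \sqrt{10}}}$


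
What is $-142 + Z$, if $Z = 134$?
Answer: $-8$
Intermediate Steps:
$-142 + Z = -142 + 134 = -8$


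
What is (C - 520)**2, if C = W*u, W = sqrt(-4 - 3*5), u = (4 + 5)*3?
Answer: 256549 - 28080*I*sqrt(19) ≈ 2.5655e+5 - 1.224e+5*I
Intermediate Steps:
u = 27 (u = 9*3 = 27)
W = I*sqrt(19) (W = sqrt(-4 - 15) = sqrt(-19) = I*sqrt(19) ≈ 4.3589*I)
C = 27*I*sqrt(19) (C = (I*sqrt(19))*27 = 27*I*sqrt(19) ≈ 117.69*I)
(C - 520)**2 = (27*I*sqrt(19) - 520)**2 = (-520 + 27*I*sqrt(19))**2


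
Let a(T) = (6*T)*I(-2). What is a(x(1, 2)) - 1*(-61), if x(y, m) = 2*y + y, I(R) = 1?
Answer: 79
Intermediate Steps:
x(y, m) = 3*y
a(T) = 6*T (a(T) = (6*T)*1 = 6*T)
a(x(1, 2)) - 1*(-61) = 6*(3*1) - 1*(-61) = 6*3 + 61 = 18 + 61 = 79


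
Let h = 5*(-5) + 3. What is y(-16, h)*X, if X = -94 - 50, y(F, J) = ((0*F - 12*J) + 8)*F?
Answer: 626688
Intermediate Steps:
h = -22 (h = -25 + 3 = -22)
y(F, J) = F*(8 - 12*J) (y(F, J) = ((0 - 12*J) + 8)*F = (-12*J + 8)*F = (8 - 12*J)*F = F*(8 - 12*J))
X = -144
y(-16, h)*X = (4*(-16)*(2 - 3*(-22)))*(-144) = (4*(-16)*(2 + 66))*(-144) = (4*(-16)*68)*(-144) = -4352*(-144) = 626688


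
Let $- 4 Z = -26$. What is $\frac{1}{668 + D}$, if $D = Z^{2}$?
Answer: $\frac{4}{2841} \approx 0.001408$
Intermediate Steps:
$Z = \frac{13}{2}$ ($Z = \left(- \frac{1}{4}\right) \left(-26\right) = \frac{13}{2} \approx 6.5$)
$D = \frac{169}{4}$ ($D = \left(\frac{13}{2}\right)^{2} = \frac{169}{4} \approx 42.25$)
$\frac{1}{668 + D} = \frac{1}{668 + \frac{169}{4}} = \frac{1}{\frac{2841}{4}} = \frac{4}{2841}$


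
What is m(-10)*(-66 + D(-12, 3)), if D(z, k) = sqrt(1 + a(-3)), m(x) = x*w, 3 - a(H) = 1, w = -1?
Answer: -660 + 10*sqrt(3) ≈ -642.68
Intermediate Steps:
a(H) = 2 (a(H) = 3 - 1*1 = 3 - 1 = 2)
m(x) = -x (m(x) = x*(-1) = -x)
D(z, k) = sqrt(3) (D(z, k) = sqrt(1 + 2) = sqrt(3))
m(-10)*(-66 + D(-12, 3)) = (-1*(-10))*(-66 + sqrt(3)) = 10*(-66 + sqrt(3)) = -660 + 10*sqrt(3)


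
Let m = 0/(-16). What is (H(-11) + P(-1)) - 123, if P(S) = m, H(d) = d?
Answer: -134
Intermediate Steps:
m = 0 (m = 0*(-1/16) = 0)
P(S) = 0
(H(-11) + P(-1)) - 123 = (-11 + 0) - 123 = -11 - 123 = -134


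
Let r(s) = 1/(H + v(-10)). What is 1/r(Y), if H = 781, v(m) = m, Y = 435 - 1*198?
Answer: 771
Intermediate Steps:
Y = 237 (Y = 435 - 198 = 237)
r(s) = 1/771 (r(s) = 1/(781 - 10) = 1/771)
1/r(Y) = 1/(1/771) = 771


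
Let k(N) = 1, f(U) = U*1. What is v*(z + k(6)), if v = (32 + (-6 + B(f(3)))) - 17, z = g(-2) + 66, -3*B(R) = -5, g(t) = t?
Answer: 2080/3 ≈ 693.33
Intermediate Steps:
f(U) = U
B(R) = 5/3 (B(R) = -⅓*(-5) = 5/3)
z = 64 (z = -2 + 66 = 64)
v = 32/3 (v = (32 + (-6 + 5/3)) - 17 = (32 - 13/3) - 17 = 83/3 - 17 = 32/3 ≈ 10.667)
v*(z + k(6)) = 32*(64 + 1)/3 = (32/3)*65 = 2080/3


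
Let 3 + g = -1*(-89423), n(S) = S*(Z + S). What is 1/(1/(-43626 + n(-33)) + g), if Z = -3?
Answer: 42438/3794805959 ≈ 1.1183e-5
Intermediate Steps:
n(S) = S*(-3 + S)
g = 89420 (g = -3 - 1*(-89423) = -3 + 89423 = 89420)
1/(1/(-43626 + n(-33)) + g) = 1/(1/(-43626 - 33*(-3 - 33)) + 89420) = 1/(1/(-43626 - 33*(-36)) + 89420) = 1/(1/(-43626 + 1188) + 89420) = 1/(1/(-42438) + 89420) = 1/(-1/42438 + 89420) = 1/(3794805959/42438) = 42438/3794805959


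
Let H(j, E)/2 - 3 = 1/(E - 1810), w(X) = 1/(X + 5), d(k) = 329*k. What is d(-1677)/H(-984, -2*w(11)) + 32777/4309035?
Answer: -983647416123259/10695024870 ≈ -91972.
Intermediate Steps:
w(X) = 1/(5 + X)
H(j, E) = 6 + 2/(-1810 + E) (H(j, E) = 6 + 2/(E - 1810) = 6 + 2/(-1810 + E))
d(-1677)/H(-984, -2*w(11)) + 32777/4309035 = (329*(-1677))/((2*(-5429 + 3*(-2/(5 + 11)))/(-1810 - 2/(5 + 11)))) + 32777/4309035 = -551733*(-1810 - 2/16)/(2*(-5429 + 3*(-2/16))) + 32777*(1/4309035) = -551733*(-1810 - 2*1/16)/(2*(-5429 + 3*(-2*1/16))) + 32777/4309035 = -551733*(-1810 - 1/8)/(2*(-5429 + 3*(-1/8))) + 32777/4309035 = -551733*(-14481/(16*(-5429 - 3/8))) + 32777/4309035 = -551733/(2*(-8/14481)*(-43435/8)) + 32777/4309035 = -551733/86870/14481 + 32777/4309035 = -551733*14481/86870 + 32777/4309035 = -1141377939/12410 + 32777/4309035 = -983647416123259/10695024870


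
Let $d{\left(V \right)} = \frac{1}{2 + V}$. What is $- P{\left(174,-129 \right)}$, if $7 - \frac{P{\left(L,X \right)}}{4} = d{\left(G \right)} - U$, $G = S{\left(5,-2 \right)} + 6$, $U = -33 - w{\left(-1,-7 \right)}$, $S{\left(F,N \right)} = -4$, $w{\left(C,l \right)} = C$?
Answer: $101$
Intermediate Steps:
$U = -32$ ($U = -33 - -1 = -33 + 1 = -32$)
$G = 2$ ($G = -4 + 6 = 2$)
$P{\left(L,X \right)} = -101$ ($P{\left(L,X \right)} = 28 - 4 \left(\frac{1}{2 + 2} - -32\right) = 28 - 4 \left(\frac{1}{4} + 32\right) = 28 - 129 = -101$)
$- P{\left(174,-129 \right)} = \left(-1\right) \left(-101\right) = 101$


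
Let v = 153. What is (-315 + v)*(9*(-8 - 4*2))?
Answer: 23328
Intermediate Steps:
(-315 + v)*(9*(-8 - 4*2)) = (-315 + 153)*(9*(-8 - 4*2)) = -1458*(-8 - 8) = -1458*(-16) = -162*(-144) = 23328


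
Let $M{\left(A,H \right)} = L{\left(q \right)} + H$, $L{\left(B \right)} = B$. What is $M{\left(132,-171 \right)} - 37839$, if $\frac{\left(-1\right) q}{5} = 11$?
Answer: $-38065$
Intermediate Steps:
$q = -55$ ($q = \left(-5\right) 11 = -55$)
$M{\left(A,H \right)} = -55 + H$
$M{\left(132,-171 \right)} - 37839 = \left(-55 - 171\right) - 37839 = -226 - 37839 = -38065$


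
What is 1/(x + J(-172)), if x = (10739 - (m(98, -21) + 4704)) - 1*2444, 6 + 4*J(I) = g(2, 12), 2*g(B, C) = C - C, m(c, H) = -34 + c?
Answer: 2/7051 ≈ 0.00028365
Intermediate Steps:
g(B, C) = 0 (g(B, C) = (C - C)/2 = (1/2)*0 = 0)
J(I) = -3/2 (J(I) = -3/2 + (1/4)*0 = -3/2 + 0 = -3/2)
x = 3527 (x = (10739 - ((-34 + 98) + 4704)) - 1*2444 = (10739 - (64 + 4704)) - 2444 = (10739 - 1*4768) - 2444 = (10739 - 4768) - 2444 = 5971 - 2444 = 3527)
1/(x + J(-172)) = 1/(3527 - 3/2) = 1/(7051/2) = 2/7051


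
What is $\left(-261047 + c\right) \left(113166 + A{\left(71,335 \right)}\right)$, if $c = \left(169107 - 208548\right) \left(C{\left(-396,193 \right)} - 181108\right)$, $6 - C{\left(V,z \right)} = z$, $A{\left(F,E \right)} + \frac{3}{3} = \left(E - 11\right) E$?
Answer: $1585233993116840$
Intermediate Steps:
$A{\left(F,E \right)} = -1 + E \left(-11 + E\right)$ ($A{\left(F,E \right)} = -1 + \left(E - 11\right) E = -1 + \left(-11 + E\right) E = -1 + E \left(-11 + E\right)$)
$C{\left(V,z \right)} = 6 - z$
$c = 7150456095$ ($c = \left(169107 - 208548\right) \left(\left(6 - 193\right) - 181108\right) = - 39441 \left(\left(6 - 193\right) - 181108\right) = - 39441 \left(-187 - 181108\right) = \left(-39441\right) \left(-181295\right) = 7150456095$)
$\left(-261047 + c\right) \left(113166 + A{\left(71,335 \right)}\right) = \left(-261047 + 7150456095\right) \left(113166 - \left(3686 - 112225\right)\right) = 7150195048 \left(113166 - -108539\right) = 7150195048 \left(113166 + 108539\right) = 7150195048 \cdot 221705 = 1585233993116840$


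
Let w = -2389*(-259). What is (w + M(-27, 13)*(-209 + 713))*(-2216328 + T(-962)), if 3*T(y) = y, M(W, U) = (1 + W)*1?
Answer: -4027519845062/3 ≈ -1.3425e+12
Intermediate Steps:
M(W, U) = 1 + W
w = 618751
T(y) = y/3
(w + M(-27, 13)*(-209 + 713))*(-2216328 + T(-962)) = (618751 + (1 - 27)*(-209 + 713))*(-2216328 + (⅓)*(-962)) = (618751 - 26*504)*(-2216328 - 962/3) = (618751 - 13104)*(-6649946/3) = 605647*(-6649946/3) = -4027519845062/3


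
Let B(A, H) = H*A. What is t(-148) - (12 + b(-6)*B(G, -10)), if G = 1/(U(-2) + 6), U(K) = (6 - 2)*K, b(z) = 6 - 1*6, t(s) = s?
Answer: -160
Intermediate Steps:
b(z) = 0 (b(z) = 6 - 6 = 0)
U(K) = 4*K
G = -½ (G = 1/(4*(-2) + 6) = 1/(-8 + 6) = 1/(-2) = -½ ≈ -0.50000)
B(A, H) = A*H
t(-148) - (12 + b(-6)*B(G, -10)) = -148 - (12 + 0*(-½*(-10))) = -148 - (12 + 0*5) = -148 - (12 + 0) = -148 - 1*12 = -148 - 12 = -160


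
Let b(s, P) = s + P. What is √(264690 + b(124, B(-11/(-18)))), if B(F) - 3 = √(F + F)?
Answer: √(2383353 + 3*√11)/3 ≈ 514.60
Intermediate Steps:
B(F) = 3 + √2*√F (B(F) = 3 + √(F + F) = 3 + √(2*F) = 3 + √2*√F)
b(s, P) = P + s
√(264690 + b(124, B(-11/(-18)))) = √(264690 + ((3 + √2*√(-11/(-18))) + 124)) = √(264690 + ((3 + √2*√(-11*(-1/18))) + 124)) = √(264690 + ((3 + √2*√(11/18)) + 124)) = √(264690 + ((3 + √2*(√22/6)) + 124)) = √(264690 + ((3 + √11/3) + 124)) = √(264690 + (127 + √11/3)) = √(264817 + √11/3)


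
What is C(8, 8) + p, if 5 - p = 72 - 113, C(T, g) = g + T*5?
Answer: 94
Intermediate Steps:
C(T, g) = g + 5*T
p = 46 (p = 5 - (72 - 113) = 5 - 1*(-41) = 5 + 41 = 46)
C(8, 8) + p = (8 + 5*8) + 46 = (8 + 40) + 46 = 48 + 46 = 94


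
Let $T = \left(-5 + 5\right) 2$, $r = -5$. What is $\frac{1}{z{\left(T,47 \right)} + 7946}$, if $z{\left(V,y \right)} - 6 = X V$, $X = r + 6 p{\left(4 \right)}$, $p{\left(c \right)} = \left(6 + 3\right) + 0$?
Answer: $\frac{1}{7952} \approx 0.00012575$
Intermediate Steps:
$p{\left(c \right)} = 9$ ($p{\left(c \right)} = 9 + 0 = 9$)
$X = 49$ ($X = -5 + 6 \cdot 9 = -5 + 54 = 49$)
$T = 0$ ($T = 0 \cdot 2 = 0$)
$z{\left(V,y \right)} = 6 + 49 V$
$\frac{1}{z{\left(T,47 \right)} + 7946} = \frac{1}{\left(6 + 49 \cdot 0\right) + 7946} = \frac{1}{\left(6 + 0\right) + 7946} = \frac{1}{6 + 7946} = \frac{1}{7952}$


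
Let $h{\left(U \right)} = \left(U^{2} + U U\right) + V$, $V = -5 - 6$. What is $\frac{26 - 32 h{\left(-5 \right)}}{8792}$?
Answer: $- \frac{611}{4396} \approx -0.13899$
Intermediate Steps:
$V = -11$ ($V = -5 - 6 = -11$)
$h{\left(U \right)} = -11 + 2 U^{2}$ ($h{\left(U \right)} = \left(U^{2} + U U\right) - 11 = \left(U^{2} + U^{2}\right) - 11 = 2 U^{2} - 11 = -11 + 2 U^{2}$)
$\frac{26 - 32 h{\left(-5 \right)}}{8792} = \frac{26 - 32 \left(-11 + 2 \left(-5\right)^{2}\right)}{8792} = \left(26 - 32 \left(-11 + 2 \cdot 25\right)\right) \frac{1}{8792} = \left(26 - 32 \left(-11 + 50\right)\right) \frac{1}{8792} = \left(26 - 1248\right) \frac{1}{8792} = \left(-1222\right) \frac{1}{8792} = - \frac{611}{4396}$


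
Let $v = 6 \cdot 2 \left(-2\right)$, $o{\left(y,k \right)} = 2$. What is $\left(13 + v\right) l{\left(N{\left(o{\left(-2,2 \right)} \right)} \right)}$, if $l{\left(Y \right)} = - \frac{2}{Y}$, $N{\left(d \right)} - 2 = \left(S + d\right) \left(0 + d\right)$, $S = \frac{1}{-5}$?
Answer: $\frac{55}{14} \approx 3.9286$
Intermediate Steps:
$v = -24$ ($v = 12 \left(-2\right) = -24$)
$S = - \frac{1}{5} \approx -0.2$
$N{\left(d \right)} = 2 + d \left(- \frac{1}{5} + d\right)$ ($N{\left(d \right)} = 2 + \left(- \frac{1}{5} + d\right) \left(0 + d\right) = 2 + \left(- \frac{1}{5} + d\right) d = 2 + d \left(- \frac{1}{5} + d\right)$)
$\left(13 + v\right) l{\left(N{\left(o{\left(-2,2 \right)} \right)} \right)} = \left(13 - 24\right) \left(- \frac{2}{2 + 2^{2} - \frac{2}{5}}\right) = - 11 \left(- \frac{2}{2 + 4 - \frac{2}{5}}\right) = - 11 \left(- \frac{2}{\frac{28}{5}}\right) = - 11 \left(\left(-2\right) \frac{5}{28}\right) = \left(-11\right) \left(- \frac{5}{14}\right) = \frac{55}{14}$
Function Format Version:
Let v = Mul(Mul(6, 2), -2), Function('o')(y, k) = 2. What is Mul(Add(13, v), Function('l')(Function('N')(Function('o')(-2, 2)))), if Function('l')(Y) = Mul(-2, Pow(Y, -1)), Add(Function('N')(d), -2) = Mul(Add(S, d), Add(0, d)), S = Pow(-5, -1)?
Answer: Rational(55, 14) ≈ 3.9286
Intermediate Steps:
v = -24 (v = Mul(12, -2) = -24)
S = Rational(-1, 5) ≈ -0.20000
Function('N')(d) = Add(2, Mul(d, Add(Rational(-1, 5), d))) (Function('N')(d) = Add(2, Mul(Add(Rational(-1, 5), d), Add(0, d))) = Add(2, Mul(Add(Rational(-1, 5), d), d)) = Add(2, Mul(d, Add(Rational(-1, 5), d))))
Mul(Add(13, v), Function('l')(Function('N')(Function('o')(-2, 2)))) = Mul(Add(13, -24), Mul(-2, Pow(Add(2, Pow(2, 2), Mul(Rational(-1, 5), 2)), -1))) = Mul(-11, Mul(-2, Pow(Add(2, 4, Rational(-2, 5)), -1))) = Mul(-11, Mul(-2, Pow(Rational(28, 5), -1))) = Mul(-11, Mul(-2, Rational(5, 28))) = Mul(-11, Rational(-5, 14)) = Rational(55, 14)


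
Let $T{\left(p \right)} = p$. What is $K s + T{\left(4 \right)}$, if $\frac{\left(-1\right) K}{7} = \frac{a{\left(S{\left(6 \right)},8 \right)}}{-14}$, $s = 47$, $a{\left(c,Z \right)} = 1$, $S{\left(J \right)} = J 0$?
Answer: $\frac{55}{2} \approx 27.5$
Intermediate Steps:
$S{\left(J \right)} = 0$
$K = \frac{1}{2}$ ($K = - 7 \cdot 1 \frac{1}{-14} = - 7 \cdot 1 \left(- \frac{1}{14}\right) = \left(-7\right) \left(- \frac{1}{14}\right) = \frac{1}{2} \approx 0.5$)
$K s + T{\left(4 \right)} = \frac{1}{2} \cdot 47 + 4 = \frac{47}{2} + 4 = \frac{55}{2}$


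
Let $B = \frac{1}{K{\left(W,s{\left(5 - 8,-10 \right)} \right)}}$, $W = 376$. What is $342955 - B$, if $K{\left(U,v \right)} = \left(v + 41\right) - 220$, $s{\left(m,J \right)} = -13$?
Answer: $\frac{65847361}{192} \approx 3.4296 \cdot 10^{5}$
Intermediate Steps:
$K{\left(U,v \right)} = -179 + v$ ($K{\left(U,v \right)} = \left(41 + v\right) - 220 = -179 + v$)
$B = - \frac{1}{192}$ ($B = \frac{1}{-179 - 13} = \frac{1}{-192} = - \frac{1}{192} \approx -0.0052083$)
$342955 - B = 342955 - - \frac{1}{192} = 342955 + \frac{1}{192} = \frac{65847361}{192}$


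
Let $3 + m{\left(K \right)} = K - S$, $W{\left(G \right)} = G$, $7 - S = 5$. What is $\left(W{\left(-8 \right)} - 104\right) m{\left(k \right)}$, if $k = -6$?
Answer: $1232$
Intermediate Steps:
$S = 2$ ($S = 7 - 5 = 2$)
$m{\left(K \right)} = -5 + K$ ($m{\left(K \right)} = -3 + \left(K - 2\right) = -3 + \left(-2 + K\right) = -5 + K$)
$\left(W{\left(-8 \right)} - 104\right) m{\left(k \right)} = \left(-8 - 104\right) \left(-5 - 6\right) = \left(-112\right) \left(-11\right) = 1232$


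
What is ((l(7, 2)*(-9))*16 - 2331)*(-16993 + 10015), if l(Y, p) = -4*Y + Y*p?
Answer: 2198070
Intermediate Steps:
((l(7, 2)*(-9))*16 - 2331)*(-16993 + 10015) = (((7*(-4 + 2))*(-9))*16 - 2331)*(-16993 + 10015) = (((7*(-2))*(-9))*16 - 2331)*(-6978) = (-14*(-9)*16 - 2331)*(-6978) = (126*16 - 2331)*(-6978) = (2016 - 2331)*(-6978) = -315*(-6978) = 2198070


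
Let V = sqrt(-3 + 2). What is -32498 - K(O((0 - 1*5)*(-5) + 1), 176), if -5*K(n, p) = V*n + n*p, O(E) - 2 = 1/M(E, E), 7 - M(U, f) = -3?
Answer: -810602/25 + 21*I/50 ≈ -32424.0 + 0.42*I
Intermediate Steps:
M(U, f) = 10 (M(U, f) = 7 - 1*(-3) = 7 + 3 = 10)
V = I (V = sqrt(-1) = I ≈ 1.0*I)
O(E) = 21/10 (O(E) = 2 + 1/10 = 21/10)
K(n, p) = -I*n/5 - n*p/5 (K(n, p) = -(I*n + n*p)/5 = -I*n/5 - n*p/5)
-32498 - K(O((0 - 1*5)*(-5) + 1), 176) = -32498 - (-1)*21*(I + 176)/(5*10) = -32498 - (-1)*21*(176 + I)/(5*10) = -32498 - (-1848/25 - 21*I/50) = -32498 + (1848/25 + 21*I/50) = -810602/25 + 21*I/50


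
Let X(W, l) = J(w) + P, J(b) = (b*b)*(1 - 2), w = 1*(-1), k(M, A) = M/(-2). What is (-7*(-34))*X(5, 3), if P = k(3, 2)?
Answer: -595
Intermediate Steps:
k(M, A) = -M/2 (k(M, A) = M*(-1/2) = -M/2)
P = -3/2 (P = -1/2*3 = -3/2 ≈ -1.5000)
w = -1
J(b) = -b**2 (J(b) = b**2*(-1) = -b**2)
X(W, l) = -5/2 (X(W, l) = -1*(-1)**2 - 3/2 = -1*1 - 3/2 = -1 - 3/2 = -5/2)
(-7*(-34))*X(5, 3) = -7*(-34)*(-5/2) = 238*(-5/2) = -595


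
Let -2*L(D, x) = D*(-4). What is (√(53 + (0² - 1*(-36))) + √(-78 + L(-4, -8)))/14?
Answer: √89/14 + I*√86/14 ≈ 0.67386 + 0.6624*I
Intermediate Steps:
L(D, x) = 2*D (L(D, x) = -D*(-4)/2 = -(-2)*D = 2*D)
(√(53 + (0² - 1*(-36))) + √(-78 + L(-4, -8)))/14 = (√(53 + (0² - 1*(-36))) + √(-78 + 2*(-4)))/14 = (√(53 + (0 + 36)) + √(-78 - 8))/14 = (√(53 + 36) + √(-86))/14 = (√89 + I*√86)/14 = √89/14 + I*√86/14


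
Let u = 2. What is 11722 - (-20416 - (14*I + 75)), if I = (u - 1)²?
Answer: 32227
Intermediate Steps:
I = 1 (I = (2 - 1)² = 1² = 1)
11722 - (-20416 - (14*I + 75)) = 11722 - (-20416 - (14*1 + 75)) = 11722 - (-20416 - (14 + 75)) = 11722 - (-20416 - 1*89) = 11722 - (-20416 - 89) = 11722 - 1*(-20505) = 11722 + 20505 = 32227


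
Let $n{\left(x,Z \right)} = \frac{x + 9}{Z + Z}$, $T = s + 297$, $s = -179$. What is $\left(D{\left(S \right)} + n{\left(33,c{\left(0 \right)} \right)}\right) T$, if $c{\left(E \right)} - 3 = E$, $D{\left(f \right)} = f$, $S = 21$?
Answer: $3304$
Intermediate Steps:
$c{\left(E \right)} = 3 + E$
$T = 118$ ($T = -179 + 297 = 118$)
$n{\left(x,Z \right)} = \frac{9 + x}{2 Z}$
$\left(D{\left(S \right)} + n{\left(33,c{\left(0 \right)} \right)}\right) T = \left(21 + \frac{9 + 33}{2 \left(3 + 0\right)}\right) 118 = \left(21 + \frac{1}{2} \cdot \frac{1}{3} \cdot 42\right) 118 = \left(21 + 7\right) 118 = 28 \cdot 118 = 3304$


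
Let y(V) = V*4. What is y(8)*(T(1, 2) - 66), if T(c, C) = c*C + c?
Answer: -2016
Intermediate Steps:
y(V) = 4*V
T(c, C) = c + C*c (T(c, C) = C*c + c = c + C*c)
y(8)*(T(1, 2) - 66) = (4*8)*(1*(1 + 2) - 66) = 32*(1*3 - 66) = 32*(3 - 66) = 32*(-63) = -2016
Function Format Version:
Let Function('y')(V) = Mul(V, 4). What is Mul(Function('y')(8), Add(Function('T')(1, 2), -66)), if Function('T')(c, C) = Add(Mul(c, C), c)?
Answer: -2016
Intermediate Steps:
Function('y')(V) = Mul(4, V)
Function('T')(c, C) = Add(c, Mul(C, c)) (Function('T')(c, C) = Add(Mul(C, c), c) = Add(c, Mul(C, c)))
Mul(Function('y')(8), Add(Function('T')(1, 2), -66)) = Mul(Mul(4, 8), Add(Mul(1, Add(1, 2)), -66)) = Mul(32, Add(Mul(1, 3), -66)) = Mul(32, Add(3, -66)) = Mul(32, -63) = -2016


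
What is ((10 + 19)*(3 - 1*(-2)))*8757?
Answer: 1269765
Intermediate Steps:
((10 + 19)*(3 - 1*(-2)))*8757 = (29*(3 + 2))*8757 = (29*5)*8757 = 145*8757 = 1269765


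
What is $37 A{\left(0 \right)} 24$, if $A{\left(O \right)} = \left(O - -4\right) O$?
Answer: $0$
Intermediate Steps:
$A{\left(O \right)} = O \left(4 + O\right)$ ($A{\left(O \right)} = \left(O + 4\right) O = \left(4 + O\right) O = O \left(4 + O\right)$)
$37 A{\left(0 \right)} 24 = 37 \cdot 0 \left(4 + 0\right) 24 = 37 \cdot 0 \cdot 4 \cdot 24 = 37 \cdot 0 \cdot 24 = 0 \cdot 24 = 0$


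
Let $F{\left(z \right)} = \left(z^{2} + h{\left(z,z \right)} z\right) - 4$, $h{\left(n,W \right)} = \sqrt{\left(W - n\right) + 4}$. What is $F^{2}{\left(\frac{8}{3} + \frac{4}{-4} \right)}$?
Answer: $\frac{361}{81} \approx 4.4568$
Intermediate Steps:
$h{\left(n,W \right)} = \sqrt{4 + W - n}$
$F{\left(z \right)} = -4 + z^{2} + 2 z$ ($F{\left(z \right)} = \left(z^{2} + \sqrt{4 + z - z} z\right) - 4 = \left(z^{2} + \sqrt{4} z\right) - 4 = \left(z^{2} + 2 z\right) - 4 = -4 + z^{2} + 2 z$)
$F^{2}{\left(\frac{8}{3} + \frac{4}{-4} \right)} = \left(-4 + \left(\frac{8}{3} + \frac{4}{-4}\right)^{2} + 2 \left(\frac{8}{3} + \frac{4}{-4}\right)\right)^{2} = \left(-4 + \left(8 \cdot \frac{1}{3} + 4 \left(- \frac{1}{4}\right)\right)^{2} + 2 \left(8 \cdot \frac{1}{3} + 4 \left(- \frac{1}{4}\right)\right)\right)^{2} = \left(-4 + \left(\frac{8}{3} - 1\right)^{2} + 2 \left(\frac{8}{3} - 1\right)\right)^{2} = \left(-4 + \left(\frac{5}{3}\right)^{2} + 2 \cdot \frac{5}{3}\right)^{2} = \left(-4 + \frac{25}{9} + \frac{10}{3}\right)^{2} = \left(\frac{19}{9}\right)^{2} = \frac{361}{81}$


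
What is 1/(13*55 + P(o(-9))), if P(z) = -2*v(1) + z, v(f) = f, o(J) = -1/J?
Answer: 9/6418 ≈ 0.0014023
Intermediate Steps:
P(z) = -2 + z (P(z) = -2*1 + z = -2 + z)
1/(13*55 + P(o(-9))) = 1/(13*55 + (-2 - 1/(-9))) = 1/(715 + (-2 - 1*(-1/9))) = 1/(715 + (-2 + 1/9)) = 1/(715 - 17/9) = 1/(6418/9) = 9/6418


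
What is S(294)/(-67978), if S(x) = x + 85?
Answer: -379/67978 ≈ -0.0055753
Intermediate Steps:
S(x) = 85 + x
S(294)/(-67978) = (85 + 294)/(-67978) = 379*(-1/67978) = -379/67978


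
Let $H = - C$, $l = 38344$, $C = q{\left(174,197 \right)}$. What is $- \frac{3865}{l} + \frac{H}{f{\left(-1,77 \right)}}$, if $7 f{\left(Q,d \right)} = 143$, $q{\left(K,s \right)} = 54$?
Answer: $- \frac{15046727}{5483192} \approx -2.7442$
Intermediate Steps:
$C = 54$
$f{\left(Q,d \right)} = \frac{143}{7}$ ($f{\left(Q,d \right)} = \frac{1}{7} \cdot 143 = \frac{143}{7}$)
$H = -54$ ($H = \left(-1\right) 54 = -54$)
$- \frac{3865}{l} + \frac{H}{f{\left(-1,77 \right)}} = - \frac{3865}{38344} - \frac{54}{\frac{143}{7}} = \left(-3865\right) \frac{1}{38344} - \frac{378}{143} = - \frac{3865}{38344} - \frac{378}{143} = - \frac{15046727}{5483192}$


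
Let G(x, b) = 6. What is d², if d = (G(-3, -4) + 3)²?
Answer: 6561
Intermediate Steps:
d = 81 (d = (6 + 3)² = 9² = 81)
d² = 81² = 6561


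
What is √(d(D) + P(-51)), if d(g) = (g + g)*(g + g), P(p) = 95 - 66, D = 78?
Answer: √24365 ≈ 156.09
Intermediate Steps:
P(p) = 29
d(g) = 4*g² (d(g) = (2*g)*(2*g) = 4*g²)
√(d(D) + P(-51)) = √(4*78² + 29) = √(4*6084 + 29) = √(24336 + 29) = √24365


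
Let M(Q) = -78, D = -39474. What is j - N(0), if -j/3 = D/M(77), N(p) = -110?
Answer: -18307/13 ≈ -1408.2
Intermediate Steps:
j = -19737/13 (j = -(-118422)/(-78) = -(-118422)*(-1)/78 = -3*6579/13 = -19737/13 ≈ -1518.2)
j - N(0) = -19737/13 - 1*(-110) = -19737/13 + 110 = -18307/13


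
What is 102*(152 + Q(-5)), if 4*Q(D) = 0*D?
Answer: 15504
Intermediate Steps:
Q(D) = 0 (Q(D) = (0*D)/4 = (1/4)*0 = 0)
102*(152 + Q(-5)) = 102*(152 + 0) = 102*152 = 15504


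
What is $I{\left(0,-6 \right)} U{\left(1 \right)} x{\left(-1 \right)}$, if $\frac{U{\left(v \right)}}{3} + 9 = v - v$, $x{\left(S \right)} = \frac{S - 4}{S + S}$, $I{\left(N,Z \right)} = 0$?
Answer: $0$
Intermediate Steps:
$x{\left(S \right)} = \frac{-4 + S}{2 S}$
$U{\left(v \right)} = -27$ ($U{\left(v \right)} = -27 + 3 \left(v - v\right) = -27 + 3 \cdot 0 = -27 + 0 = -27$)
$I{\left(0,-6 \right)} U{\left(1 \right)} x{\left(-1 \right)} = 0 \left(-27\right) \frac{-4 - 1}{2 \left(-1\right)} = 0 \cdot \frac{1}{2} \left(-1\right) \left(-5\right) = 0 \cdot \frac{5}{2} = 0$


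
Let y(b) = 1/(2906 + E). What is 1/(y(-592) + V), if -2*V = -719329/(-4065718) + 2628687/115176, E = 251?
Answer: -492779430504592/5666842798506159 ≈ -0.086958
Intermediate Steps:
V = -1795058248195/156091045456 (V = -(-719329/(-4065718) + 2628687/115176)/2 = -(-719329*(-1/4065718) + 2628687*(1/115176))/2 = -(719329/4065718 + 876229/38392)/2 = -½*1795058248195/78045522728 = -1795058248195/156091045456 ≈ -11.500)
y(b) = 1/3157 (y(b) = 1/(2906 + 251) = 1/3157)
1/(y(-592) + V) = 1/(1/3157 - 1795058248195/156091045456) = 1/(-5666842798506159/492779430504592) = -492779430504592/5666842798506159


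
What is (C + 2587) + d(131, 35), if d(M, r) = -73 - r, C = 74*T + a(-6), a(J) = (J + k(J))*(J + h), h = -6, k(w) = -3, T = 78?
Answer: 8359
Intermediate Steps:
a(J) = (-6 + J)*(-3 + J) (a(J) = (J - 3)*(J - 6) = (-3 + J)*(-6 + J) = (-6 + J)*(-3 + J))
C = 5880 (C = 74*78 + (18 + (-6)**2 - 9*(-6)) = 5772 + (18 + 36 + 54) = 5772 + 108 = 5880)
(C + 2587) + d(131, 35) = (5880 + 2587) + (-73 - 1*35) = 8467 + (-73 - 35) = 8467 - 108 = 8359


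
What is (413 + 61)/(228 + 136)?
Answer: 237/182 ≈ 1.3022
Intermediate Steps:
(413 + 61)/(228 + 136) = 474/364 = 474*(1/364) = 237/182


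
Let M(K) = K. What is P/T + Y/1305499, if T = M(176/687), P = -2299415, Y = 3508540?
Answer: -2062293678876355/229767824 ≈ -8.9756e+6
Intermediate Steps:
T = 176/687 ≈ 0.25619
P/T + Y/1305499 = -2299415/176/687 + 3508540/1305499 = -2299415*687/176 + 3508540*(1/1305499) = -1579698105/176 + 3508540/1305499 = -2062293678876355/229767824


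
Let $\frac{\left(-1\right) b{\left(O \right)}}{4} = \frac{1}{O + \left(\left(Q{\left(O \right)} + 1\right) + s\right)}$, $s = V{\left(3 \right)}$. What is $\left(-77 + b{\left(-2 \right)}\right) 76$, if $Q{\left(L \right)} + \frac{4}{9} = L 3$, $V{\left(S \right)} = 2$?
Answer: $- \frac{284012}{49} \approx -5796.2$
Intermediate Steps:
$s = 2$
$Q{\left(L \right)} = - \frac{4}{9} + 3 L$ ($Q{\left(L \right)} = - \frac{4}{9} + L 3 = - \frac{4}{9} + 3 L$)
$b{\left(O \right)} = - \frac{4}{\frac{23}{9} + 4 O}$ ($b{\left(O \right)} = - \frac{4}{O + \left(\left(\left(- \frac{4}{9} + 3 O\right) + 1\right) + 2\right)} = - \frac{4}{O + \left(\left(\frac{5}{9} + 3 O\right) + 2\right)} = - \frac{4}{O + \left(\frac{23}{9} + 3 O\right)} = - \frac{4}{\frac{23}{9} + 4 O}$)
$\left(-77 + b{\left(-2 \right)}\right) 76 = \left(-77 - \frac{36}{23 + 36 \left(-2\right)}\right) 76 = \left(-77 - \frac{36}{23 - 72}\right) 76 = \left(-77 - \frac{36}{-49}\right) 76 = \left(-77 - - \frac{36}{49}\right) 76 = \left(-77 + \frac{36}{49}\right) 76 = \left(- \frac{3737}{49}\right) 76 = - \frac{284012}{49}$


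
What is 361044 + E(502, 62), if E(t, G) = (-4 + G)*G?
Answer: 364640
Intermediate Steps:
E(t, G) = G*(-4 + G)
361044 + E(502, 62) = 361044 + 62*(-4 + 62) = 361044 + 62*58 = 361044 + 3596 = 364640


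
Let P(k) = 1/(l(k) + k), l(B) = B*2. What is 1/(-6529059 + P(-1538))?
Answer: -4614/30125078227 ≈ -1.5316e-7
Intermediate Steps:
l(B) = 2*B
P(k) = 1/(3*k) (P(k) = 1/(2*k + k) = 1/(3*k))
1/(-6529059 + P(-1538)) = 1/(-6529059 + (⅓)/(-1538)) = 1/(-6529059 + (⅓)*(-1/1538)) = 1/(-6529059 - 1/4614) = 1/(-30125078227/4614) = -4614/30125078227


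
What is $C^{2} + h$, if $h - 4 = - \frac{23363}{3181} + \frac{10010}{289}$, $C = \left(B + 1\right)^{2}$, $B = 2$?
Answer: $\frac{103231168}{919309} \approx 112.29$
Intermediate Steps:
$C = 9$ ($C = \left(2 + 1\right)^{2} = 3^{2} = 9$)
$h = \frac{28767139}{919309}$ ($h = 4 + \left(- \frac{23363}{3181} + \frac{10010}{289}\right) = 4 + \frac{25089903}{919309} = \frac{28767139}{919309} \approx 31.292$)
$C^{2} + h = 9^{2} + \frac{28767139}{919309} = 81 + \frac{28767139}{919309} = \frac{103231168}{919309}$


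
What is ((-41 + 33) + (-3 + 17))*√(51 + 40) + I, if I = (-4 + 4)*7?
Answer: 6*√91 ≈ 57.236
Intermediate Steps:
I = 0 (I = 0*7 = 0)
((-41 + 33) + (-3 + 17))*√(51 + 40) + I = ((-41 + 33) + (-3 + 17))*√(51 + 40) + 0 = (-8 + 14)*√91 + 0 = 6*√91 + 0 = 6*√91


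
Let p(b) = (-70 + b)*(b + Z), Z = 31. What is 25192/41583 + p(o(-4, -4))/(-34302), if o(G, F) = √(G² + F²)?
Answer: 52946691/79243337 + 26*√2/5717 ≈ 0.67459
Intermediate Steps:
o(G, F) = √(F² + G²)
p(b) = (-70 + b)*(31 + b) (p(b) = (-70 + b)*(b + 31) = (-70 + b)*(31 + b))
25192/41583 + p(o(-4, -4))/(-34302) = 25192/41583 + (-2170 + (√((-4)² + (-4)²))² - 39*√((-4)² + (-4)²))/(-34302) = 25192*(1/41583) + (-2170 + (√(16 + 16))² - 39*√(16 + 16))*(-1/34302) = 25192/41583 + (-2170 + (√32)² - 156*√2)*(-1/34302) = 25192/41583 + (-2170 + (4*√2)² - 156*√2)*(-1/34302) = 25192/41583 + (-2170 + 32 - 156*√2)*(-1/34302) = 25192/41583 + (-2138 - 156*√2)*(-1/34302) = 25192/41583 + (1069/17151 + 26*√2/5717) = 52946691/79243337 + 26*√2/5717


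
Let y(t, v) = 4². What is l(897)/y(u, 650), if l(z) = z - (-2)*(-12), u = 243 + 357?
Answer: 873/16 ≈ 54.563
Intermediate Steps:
u = 600
y(t, v) = 16
l(z) = -24 + z (l(z) = z - 1*24 = z - 24 = -24 + z)
l(897)/y(u, 650) = (-24 + 897)/16 = 873*(1/16) = 873/16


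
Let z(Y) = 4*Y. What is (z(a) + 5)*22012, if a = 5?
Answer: 550300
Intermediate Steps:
(z(a) + 5)*22012 = (4*5 + 5)*22012 = (20 + 5)*22012 = 25*22012 = 550300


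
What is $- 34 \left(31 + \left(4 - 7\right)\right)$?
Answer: $-952$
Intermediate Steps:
$- 34 \left(31 + \left(4 - 7\right)\right) = - 34 \left(31 - 3\right) = \left(-34\right) 28 = -952$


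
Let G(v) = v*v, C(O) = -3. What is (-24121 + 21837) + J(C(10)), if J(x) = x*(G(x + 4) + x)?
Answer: -2278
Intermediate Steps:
G(v) = v**2
J(x) = x*(x + (4 + x)**2) (J(x) = x*((x + 4)**2 + x) = x*((4 + x)**2 + x) = x*(x + (4 + x)**2))
(-24121 + 21837) + J(C(10)) = (-24121 + 21837) - 3*(-3 + (4 - 3)**2) = -2284 - 3*(-3 + 1**2) = -2284 - 3*(-3 + 1) = -2284 - 3*(-2) = -2284 + 6 = -2278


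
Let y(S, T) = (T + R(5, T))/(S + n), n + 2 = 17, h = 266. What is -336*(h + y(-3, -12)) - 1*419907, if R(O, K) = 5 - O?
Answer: -508947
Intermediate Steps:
n = 15 (n = -2 + 17 = 15)
y(S, T) = T/(15 + S) (y(S, T) = (T + (5 - 1*5))/(S + 15) = (T + (5 - 5))/(15 + S) = (T + 0)/(15 + S) = T/(15 + S))
-336*(h + y(-3, -12)) - 1*419907 = -336*(266 - 12/(15 - 3)) - 1*419907 = -336*(266 - 12/12) - 419907 = -336*(266 - 12*1/12) - 419907 = -336*(266 - 1) - 419907 = -336*265 - 419907 = -89040 - 419907 = -508947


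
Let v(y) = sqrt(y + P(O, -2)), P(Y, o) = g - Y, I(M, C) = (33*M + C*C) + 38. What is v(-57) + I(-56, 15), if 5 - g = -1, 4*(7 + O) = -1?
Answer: -1585 + 5*I*sqrt(7)/2 ≈ -1585.0 + 6.6144*I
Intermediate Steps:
O = -29/4 (O = -7 + (1/4)*(-1) = -7 - 1/4 = -29/4 ≈ -7.2500)
I(M, C) = 38 + C**2 + 33*M (I(M, C) = (33*M + C**2) + 38 = (C**2 + 33*M) + 38 = 38 + C**2 + 33*M)
g = 6 (g = 5 - 1*(-1) = 5 + 1 = 6)
P(Y, o) = 6 - Y
v(y) = sqrt(53/4 + y) (v(y) = sqrt(y + (6 - 1*(-29/4))) = sqrt(y + (6 + 29/4)) = sqrt(y + 53/4) = sqrt(53/4 + y))
v(-57) + I(-56, 15) = sqrt(53 + 4*(-57))/2 + (38 + 15**2 + 33*(-56)) = sqrt(53 - 228)/2 + (38 + 225 - 1848) = sqrt(-175)/2 - 1585 = (5*I*sqrt(7))/2 - 1585 = 5*I*sqrt(7)/2 - 1585 = -1585 + 5*I*sqrt(7)/2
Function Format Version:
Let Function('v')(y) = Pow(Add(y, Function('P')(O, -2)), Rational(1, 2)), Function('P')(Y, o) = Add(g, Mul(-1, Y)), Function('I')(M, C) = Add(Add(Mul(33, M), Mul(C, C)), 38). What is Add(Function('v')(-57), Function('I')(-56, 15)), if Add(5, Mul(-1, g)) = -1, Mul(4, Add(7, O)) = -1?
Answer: Add(-1585, Mul(Rational(5, 2), I, Pow(7, Rational(1, 2)))) ≈ Add(-1585.0, Mul(6.6144, I))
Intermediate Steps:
O = Rational(-29, 4) (O = Add(-7, Mul(Rational(1, 4), -1)) = Add(-7, Rational(-1, 4)) = Rational(-29, 4) ≈ -7.2500)
Function('I')(M, C) = Add(38, Pow(C, 2), Mul(33, M)) (Function('I')(M, C) = Add(Add(Mul(33, M), Pow(C, 2)), 38) = Add(Add(Pow(C, 2), Mul(33, M)), 38) = Add(38, Pow(C, 2), Mul(33, M)))
g = 6 (g = Add(5, Mul(-1, -1)) = Add(5, 1) = 6)
Function('P')(Y, o) = Add(6, Mul(-1, Y))
Function('v')(y) = Pow(Add(Rational(53, 4), y), Rational(1, 2)) (Function('v')(y) = Pow(Add(y, Add(6, Mul(-1, Rational(-29, 4)))), Rational(1, 2)) = Pow(Add(y, Add(6, Rational(29, 4))), Rational(1, 2)) = Pow(Add(y, Rational(53, 4)), Rational(1, 2)) = Pow(Add(Rational(53, 4), y), Rational(1, 2)))
Add(Function('v')(-57), Function('I')(-56, 15)) = Add(Mul(Rational(1, 2), Pow(Add(53, Mul(4, -57)), Rational(1, 2))), Add(38, Pow(15, 2), Mul(33, -56))) = Add(Mul(Rational(1, 2), Pow(Add(53, -228), Rational(1, 2))), Add(38, 225, -1848)) = Add(Mul(Rational(1, 2), Pow(-175, Rational(1, 2))), -1585) = Add(Mul(Rational(1, 2), Mul(5, I, Pow(7, Rational(1, 2)))), -1585) = Add(Mul(Rational(5, 2), I, Pow(7, Rational(1, 2))), -1585) = Add(-1585, Mul(Rational(5, 2), I, Pow(7, Rational(1, 2))))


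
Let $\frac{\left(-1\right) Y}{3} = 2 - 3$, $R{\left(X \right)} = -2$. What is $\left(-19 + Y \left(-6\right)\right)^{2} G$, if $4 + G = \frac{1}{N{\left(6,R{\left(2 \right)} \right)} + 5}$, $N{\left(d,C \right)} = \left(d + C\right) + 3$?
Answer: $- \frac{64343}{12} \approx -5361.9$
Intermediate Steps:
$Y = 3$ ($Y = - 3 \left(2 - 3\right) = \left(-3\right) \left(-1\right) = 3$)
$N{\left(d,C \right)} = 3 + C + d$ ($N{\left(d,C \right)} = \left(C + d\right) + 3 = 3 + C + d$)
$G = - \frac{47}{12}$ ($G = -4 + \frac{1}{\left(3 - 2 + 6\right) + 5} = -4 + \frac{1}{7 + 5} = -4 + \frac{1}{12} = - \frac{47}{12} \approx -3.9167$)
$\left(-19 + Y \left(-6\right)\right)^{2} G = \left(-19 + 3 \left(-6\right)\right)^{2} \left(- \frac{47}{12}\right) = \left(-19 - 18\right)^{2} \left(- \frac{47}{12}\right) = \left(-37\right)^{2} \left(- \frac{47}{12}\right) = 1369 \left(- \frac{47}{12}\right) = - \frac{64343}{12}$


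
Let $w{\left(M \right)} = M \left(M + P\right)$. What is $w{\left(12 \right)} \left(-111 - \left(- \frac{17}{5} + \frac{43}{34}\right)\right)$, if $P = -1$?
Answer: $- \frac{1221462}{85} \approx -14370.0$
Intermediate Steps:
$w{\left(M \right)} = M \left(-1 + M\right)$ ($w{\left(M \right)} = M \left(M - 1\right) = M \left(-1 + M\right)$)
$w{\left(12 \right)} \left(-111 - \left(- \frac{17}{5} + \frac{43}{34}\right)\right) = 12 \left(-1 + 12\right) \left(-111 - \left(- \frac{17}{5} + \frac{43}{34}\right)\right) = 12 \cdot 11 \left(-111 - - \frac{363}{170}\right) = 132 \left(-111 + \left(- \frac{43}{34} + \frac{17}{5}\right)\right) = 132 \left(-111 + \frac{363}{170}\right) = 132 \left(- \frac{18507}{170}\right) = - \frac{1221462}{85}$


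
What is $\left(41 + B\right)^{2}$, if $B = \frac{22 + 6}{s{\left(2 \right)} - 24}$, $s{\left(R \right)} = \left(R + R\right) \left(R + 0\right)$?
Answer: $\frac{24649}{16} \approx 1540.6$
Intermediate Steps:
$s{\left(R \right)} = 2 R^{2}$ ($s{\left(R \right)} = 2 R R = 2 R^{2}$)
$B = - \frac{7}{4}$ ($B = \frac{22 + 6}{2 \cdot 2^{2} - 24} = \frac{28}{2 \cdot 4 - 24} = \frac{28}{8 - 24} = \frac{28}{-16} = 28 \left(- \frac{1}{16}\right) = - \frac{7}{4} \approx -1.75$)
$\left(41 + B\right)^{2} = \left(41 - \frac{7}{4}\right)^{2} = \left(\frac{157}{4}\right)^{2} = \frac{24649}{16}$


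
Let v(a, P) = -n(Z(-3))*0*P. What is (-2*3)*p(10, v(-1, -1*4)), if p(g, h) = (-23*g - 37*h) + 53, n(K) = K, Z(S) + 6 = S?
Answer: 1062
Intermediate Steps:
Z(S) = -6 + S
v(a, P) = 0 (v(a, P) = -(-6 - 3)*0*P = -(-9*0)*P = -0*P = -1*0 = 0)
p(g, h) = 53 - 37*h - 23*g (p(g, h) = (-37*h - 23*g) + 53 = 53 - 37*h - 23*g)
(-2*3)*p(10, v(-1, -1*4)) = (-2*3)*(53 - 37*0 - 23*10) = -6*(53 + 0 - 230) = -6*(-177) = 1062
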